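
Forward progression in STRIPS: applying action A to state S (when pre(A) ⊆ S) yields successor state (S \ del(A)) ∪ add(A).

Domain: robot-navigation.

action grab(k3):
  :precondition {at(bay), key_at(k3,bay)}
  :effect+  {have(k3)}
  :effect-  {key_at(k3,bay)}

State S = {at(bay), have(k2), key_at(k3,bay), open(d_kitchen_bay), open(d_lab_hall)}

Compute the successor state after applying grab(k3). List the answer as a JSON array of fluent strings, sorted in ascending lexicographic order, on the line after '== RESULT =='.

Compute (S \ del) ∪ add:
  pre ⊆ S: {at(bay), key_at(k3,bay)} ⊆ S  — applicable
  S \ del = {at(bay), have(k2), open(d_kitchen_bay), open(d_lab_hall)}
  ∪ add   = {at(bay), have(k2), have(k3), open(d_kitchen_bay), open(d_lab_hall)}

== RESULT ==
["at(bay)", "have(k2)", "have(k3)", "open(d_kitchen_bay)", "open(d_lab_hall)"]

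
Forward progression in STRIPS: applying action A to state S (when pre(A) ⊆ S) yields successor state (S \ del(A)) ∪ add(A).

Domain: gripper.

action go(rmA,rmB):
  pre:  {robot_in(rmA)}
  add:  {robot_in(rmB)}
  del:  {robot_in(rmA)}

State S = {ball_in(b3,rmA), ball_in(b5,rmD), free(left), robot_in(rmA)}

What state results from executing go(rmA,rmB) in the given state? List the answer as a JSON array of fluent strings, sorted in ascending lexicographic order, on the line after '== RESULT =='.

Compute (S \ del) ∪ add:
  pre ⊆ S: {robot_in(rmA)} ⊆ S  — applicable
  S \ del = {ball_in(b3,rmA), ball_in(b5,rmD), free(left)}
  ∪ add   = {ball_in(b3,rmA), ball_in(b5,rmD), free(left), robot_in(rmB)}

== RESULT ==
["ball_in(b3,rmA)", "ball_in(b5,rmD)", "free(left)", "robot_in(rmB)"]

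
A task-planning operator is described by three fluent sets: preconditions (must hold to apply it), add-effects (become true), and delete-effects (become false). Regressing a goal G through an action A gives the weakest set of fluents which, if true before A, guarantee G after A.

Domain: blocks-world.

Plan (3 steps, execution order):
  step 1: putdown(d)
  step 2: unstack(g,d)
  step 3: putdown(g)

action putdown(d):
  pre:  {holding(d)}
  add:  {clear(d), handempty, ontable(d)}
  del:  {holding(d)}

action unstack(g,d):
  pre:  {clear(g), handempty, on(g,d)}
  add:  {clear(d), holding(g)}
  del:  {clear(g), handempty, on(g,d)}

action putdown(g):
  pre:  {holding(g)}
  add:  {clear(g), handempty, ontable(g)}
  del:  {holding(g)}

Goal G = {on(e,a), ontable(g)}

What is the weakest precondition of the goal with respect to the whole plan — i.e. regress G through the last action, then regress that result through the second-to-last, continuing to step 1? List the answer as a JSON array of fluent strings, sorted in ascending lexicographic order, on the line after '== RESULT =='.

Regress step by step:
  through step 3 (putdown(g)): drop {ontable(g)}, keep {on(e,a)}, require {holding(g)}
    → {holding(g), on(e,a)}
  through step 2 (unstack(g,d)): drop {holding(g)}, keep {on(e,a)}, require {clear(g), handempty, on(g,d)}
    → {clear(g), handempty, on(e,a), on(g,d)}
  through step 1 (putdown(d)): drop {handempty}, keep {clear(g), on(e,a), on(g,d)}, require {holding(d)}
    → {clear(g), holding(d), on(e,a), on(g,d)}

== RESULT ==
["clear(g)", "holding(d)", "on(e,a)", "on(g,d)"]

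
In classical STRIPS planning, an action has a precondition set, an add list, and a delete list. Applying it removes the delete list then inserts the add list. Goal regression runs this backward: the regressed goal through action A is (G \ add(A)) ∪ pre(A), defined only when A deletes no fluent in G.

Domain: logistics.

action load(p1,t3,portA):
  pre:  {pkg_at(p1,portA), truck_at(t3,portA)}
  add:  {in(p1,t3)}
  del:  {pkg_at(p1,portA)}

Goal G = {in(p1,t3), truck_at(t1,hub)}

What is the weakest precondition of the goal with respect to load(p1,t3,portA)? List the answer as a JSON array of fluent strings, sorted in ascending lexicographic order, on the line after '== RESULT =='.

Regress:
  G ∩ del = {}  (empty — regression defined)
  G \ add = {in(p1,t3), truck_at(t1,hub)} \ {in(p1,t3)} = {truck_at(t1,hub)}
  ∪ pre   = {truck_at(t1,hub)} ∪ {pkg_at(p1,portA), truck_at(t3,portA)}
          = {pkg_at(p1,portA), truck_at(t1,hub), truck_at(t3,portA)}

== RESULT ==
["pkg_at(p1,portA)", "truck_at(t1,hub)", "truck_at(t3,portA)"]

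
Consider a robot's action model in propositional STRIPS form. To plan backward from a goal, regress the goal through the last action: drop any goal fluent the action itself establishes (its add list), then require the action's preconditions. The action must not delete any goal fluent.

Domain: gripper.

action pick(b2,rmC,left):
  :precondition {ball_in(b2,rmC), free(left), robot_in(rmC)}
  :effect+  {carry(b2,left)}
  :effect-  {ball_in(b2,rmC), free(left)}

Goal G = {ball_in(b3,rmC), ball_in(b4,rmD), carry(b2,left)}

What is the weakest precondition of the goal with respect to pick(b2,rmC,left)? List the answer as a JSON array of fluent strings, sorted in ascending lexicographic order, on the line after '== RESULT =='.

Compute (G \ add) ∪ pre:
  G ∩ del = {}  (empty — regression defined)
  G \ add = {ball_in(b3,rmC), ball_in(b4,rmD), carry(b2,left)} \ {carry(b2,left)} = {ball_in(b3,rmC), ball_in(b4,rmD)}
  ∪ pre   = {ball_in(b3,rmC), ball_in(b4,rmD)} ∪ {ball_in(b2,rmC), free(left), robot_in(rmC)}
          = {ball_in(b2,rmC), ball_in(b3,rmC), ball_in(b4,rmD), free(left), robot_in(rmC)}

== RESULT ==
["ball_in(b2,rmC)", "ball_in(b3,rmC)", "ball_in(b4,rmD)", "free(left)", "robot_in(rmC)"]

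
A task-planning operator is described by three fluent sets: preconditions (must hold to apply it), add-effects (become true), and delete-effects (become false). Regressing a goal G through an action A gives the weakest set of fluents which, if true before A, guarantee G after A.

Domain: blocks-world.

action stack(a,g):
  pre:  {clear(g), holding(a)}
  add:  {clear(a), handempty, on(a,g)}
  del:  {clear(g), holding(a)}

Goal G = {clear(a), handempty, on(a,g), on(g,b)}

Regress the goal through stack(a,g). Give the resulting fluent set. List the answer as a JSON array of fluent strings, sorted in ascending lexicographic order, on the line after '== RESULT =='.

Regress:
  G ∩ del = {}  (empty — regression defined)
  G \ add = {clear(a), handempty, on(a,g), on(g,b)} \ {clear(a), handempty, on(a,g)} = {on(g,b)}
  ∪ pre   = {on(g,b)} ∪ {clear(g), holding(a)}
          = {clear(g), holding(a), on(g,b)}

== RESULT ==
["clear(g)", "holding(a)", "on(g,b)"]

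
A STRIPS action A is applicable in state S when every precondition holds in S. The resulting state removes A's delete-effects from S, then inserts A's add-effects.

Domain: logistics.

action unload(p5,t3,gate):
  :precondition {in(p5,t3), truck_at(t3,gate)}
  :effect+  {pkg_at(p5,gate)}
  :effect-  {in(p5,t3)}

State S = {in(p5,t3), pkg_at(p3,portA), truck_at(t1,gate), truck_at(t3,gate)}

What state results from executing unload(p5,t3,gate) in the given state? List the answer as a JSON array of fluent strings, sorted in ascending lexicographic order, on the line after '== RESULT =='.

Progress:
  pre ⊆ S: {in(p5,t3), truck_at(t3,gate)} ⊆ S  — applicable
  S \ del = {pkg_at(p3,portA), truck_at(t1,gate), truck_at(t3,gate)}
  ∪ add   = {pkg_at(p3,portA), pkg_at(p5,gate), truck_at(t1,gate), truck_at(t3,gate)}

== RESULT ==
["pkg_at(p3,portA)", "pkg_at(p5,gate)", "truck_at(t1,gate)", "truck_at(t3,gate)"]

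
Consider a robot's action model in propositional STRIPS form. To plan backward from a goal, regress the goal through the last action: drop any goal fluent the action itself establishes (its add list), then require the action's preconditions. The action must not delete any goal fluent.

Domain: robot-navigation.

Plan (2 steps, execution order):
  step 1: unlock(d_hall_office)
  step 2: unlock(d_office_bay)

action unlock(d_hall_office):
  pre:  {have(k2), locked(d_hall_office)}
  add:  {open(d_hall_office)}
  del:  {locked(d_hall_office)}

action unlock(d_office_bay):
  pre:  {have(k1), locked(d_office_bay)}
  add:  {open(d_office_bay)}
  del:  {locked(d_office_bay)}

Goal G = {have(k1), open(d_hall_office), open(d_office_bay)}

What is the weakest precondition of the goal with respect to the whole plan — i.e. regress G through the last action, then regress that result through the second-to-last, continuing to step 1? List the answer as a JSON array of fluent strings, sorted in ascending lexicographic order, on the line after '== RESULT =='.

Regress step by step:
  through step 2 (unlock(d_office_bay)): drop {open(d_office_bay)}, keep {have(k1), open(d_hall_office)}, require {have(k1), locked(d_office_bay)}
    → {have(k1), locked(d_office_bay), open(d_hall_office)}
  through step 1 (unlock(d_hall_office)): drop {open(d_hall_office)}, keep {have(k1), locked(d_office_bay)}, require {have(k2), locked(d_hall_office)}
    → {have(k1), have(k2), locked(d_hall_office), locked(d_office_bay)}

== RESULT ==
["have(k1)", "have(k2)", "locked(d_hall_office)", "locked(d_office_bay)"]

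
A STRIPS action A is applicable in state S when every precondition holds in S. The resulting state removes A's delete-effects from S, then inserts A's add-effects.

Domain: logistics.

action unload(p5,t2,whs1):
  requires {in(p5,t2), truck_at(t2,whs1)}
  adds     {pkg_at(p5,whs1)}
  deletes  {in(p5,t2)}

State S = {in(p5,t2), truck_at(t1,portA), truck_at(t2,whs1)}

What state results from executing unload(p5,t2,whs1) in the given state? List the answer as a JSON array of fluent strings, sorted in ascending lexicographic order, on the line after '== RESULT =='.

Compute (S \ del) ∪ add:
  pre ⊆ S: {in(p5,t2), truck_at(t2,whs1)} ⊆ S  — applicable
  S \ del = {truck_at(t1,portA), truck_at(t2,whs1)}
  ∪ add   = {pkg_at(p5,whs1), truck_at(t1,portA), truck_at(t2,whs1)}

== RESULT ==
["pkg_at(p5,whs1)", "truck_at(t1,portA)", "truck_at(t2,whs1)"]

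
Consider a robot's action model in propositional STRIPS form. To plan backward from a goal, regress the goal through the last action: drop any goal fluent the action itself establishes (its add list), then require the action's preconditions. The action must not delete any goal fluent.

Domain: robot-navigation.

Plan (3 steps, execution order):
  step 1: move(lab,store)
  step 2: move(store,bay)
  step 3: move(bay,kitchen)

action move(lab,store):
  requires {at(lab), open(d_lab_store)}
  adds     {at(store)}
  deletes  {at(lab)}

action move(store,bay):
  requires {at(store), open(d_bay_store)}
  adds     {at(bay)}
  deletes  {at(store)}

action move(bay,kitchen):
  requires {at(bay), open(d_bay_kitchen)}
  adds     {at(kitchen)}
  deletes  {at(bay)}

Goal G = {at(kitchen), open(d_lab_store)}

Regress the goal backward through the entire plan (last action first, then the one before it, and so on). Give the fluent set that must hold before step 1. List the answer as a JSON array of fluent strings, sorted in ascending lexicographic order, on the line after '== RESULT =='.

Work backward from the goal:
  through step 3 (move(bay,kitchen)): drop {at(kitchen)}, keep {open(d_lab_store)}, require {at(bay), open(d_bay_kitchen)}
    → {at(bay), open(d_bay_kitchen), open(d_lab_store)}
  through step 2 (move(store,bay)): drop {at(bay)}, keep {open(d_bay_kitchen), open(d_lab_store)}, require {at(store), open(d_bay_store)}
    → {at(store), open(d_bay_kitchen), open(d_bay_store), open(d_lab_store)}
  through step 1 (move(lab,store)): drop {at(store)}, keep {open(d_bay_kitchen), open(d_bay_store), open(d_lab_store)}, require {at(lab), open(d_lab_store)}
    → {at(lab), open(d_bay_kitchen), open(d_bay_store), open(d_lab_store)}

== RESULT ==
["at(lab)", "open(d_bay_kitchen)", "open(d_bay_store)", "open(d_lab_store)"]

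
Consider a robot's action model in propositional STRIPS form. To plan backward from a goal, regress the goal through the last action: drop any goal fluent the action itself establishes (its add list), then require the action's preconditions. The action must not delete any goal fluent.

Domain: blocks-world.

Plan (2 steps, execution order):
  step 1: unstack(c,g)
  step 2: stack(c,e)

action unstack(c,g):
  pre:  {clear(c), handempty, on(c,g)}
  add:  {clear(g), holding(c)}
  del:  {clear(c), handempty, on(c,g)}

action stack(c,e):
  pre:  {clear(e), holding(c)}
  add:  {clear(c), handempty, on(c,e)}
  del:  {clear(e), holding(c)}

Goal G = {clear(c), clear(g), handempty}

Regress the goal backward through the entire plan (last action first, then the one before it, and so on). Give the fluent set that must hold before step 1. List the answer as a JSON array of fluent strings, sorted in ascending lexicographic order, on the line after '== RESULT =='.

Work backward from the goal:
  through step 2 (stack(c,e)): drop {clear(c), handempty}, keep {clear(g)}, require {clear(e), holding(c)}
    → {clear(e), clear(g), holding(c)}
  through step 1 (unstack(c,g)): drop {clear(g), holding(c)}, keep {clear(e)}, require {clear(c), handempty, on(c,g)}
    → {clear(c), clear(e), handempty, on(c,g)}

== RESULT ==
["clear(c)", "clear(e)", "handempty", "on(c,g)"]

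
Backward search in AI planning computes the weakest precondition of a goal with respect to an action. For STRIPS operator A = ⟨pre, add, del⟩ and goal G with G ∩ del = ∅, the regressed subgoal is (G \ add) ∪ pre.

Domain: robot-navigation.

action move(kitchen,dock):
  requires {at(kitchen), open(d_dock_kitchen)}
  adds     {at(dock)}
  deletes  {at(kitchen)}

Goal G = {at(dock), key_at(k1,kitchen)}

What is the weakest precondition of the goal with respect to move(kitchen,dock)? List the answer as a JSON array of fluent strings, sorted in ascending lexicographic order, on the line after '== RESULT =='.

Regress:
  G ∩ del = {}  (empty — regression defined)
  G \ add = {at(dock), key_at(k1,kitchen)} \ {at(dock)} = {key_at(k1,kitchen)}
  ∪ pre   = {key_at(k1,kitchen)} ∪ {at(kitchen), open(d_dock_kitchen)}
          = {at(kitchen), key_at(k1,kitchen), open(d_dock_kitchen)}

== RESULT ==
["at(kitchen)", "key_at(k1,kitchen)", "open(d_dock_kitchen)"]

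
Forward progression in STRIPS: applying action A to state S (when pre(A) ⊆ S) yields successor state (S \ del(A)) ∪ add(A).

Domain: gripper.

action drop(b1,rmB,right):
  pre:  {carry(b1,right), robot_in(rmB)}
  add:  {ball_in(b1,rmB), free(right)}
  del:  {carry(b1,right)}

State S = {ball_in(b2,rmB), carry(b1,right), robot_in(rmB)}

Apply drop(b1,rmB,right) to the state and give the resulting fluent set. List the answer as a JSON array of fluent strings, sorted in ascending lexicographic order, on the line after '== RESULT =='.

Compute (S \ del) ∪ add:
  pre ⊆ S: {carry(b1,right), robot_in(rmB)} ⊆ S  — applicable
  S \ del = {ball_in(b2,rmB), robot_in(rmB)}
  ∪ add   = {ball_in(b1,rmB), ball_in(b2,rmB), free(right), robot_in(rmB)}

== RESULT ==
["ball_in(b1,rmB)", "ball_in(b2,rmB)", "free(right)", "robot_in(rmB)"]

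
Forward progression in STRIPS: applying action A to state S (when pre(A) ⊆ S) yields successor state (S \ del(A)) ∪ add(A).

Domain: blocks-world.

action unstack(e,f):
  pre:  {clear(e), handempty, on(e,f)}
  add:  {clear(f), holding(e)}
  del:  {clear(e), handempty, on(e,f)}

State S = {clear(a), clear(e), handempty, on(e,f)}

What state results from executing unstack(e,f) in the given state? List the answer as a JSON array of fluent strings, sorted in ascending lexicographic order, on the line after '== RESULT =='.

Progress:
  pre ⊆ S: {clear(e), handempty, on(e,f)} ⊆ S  — applicable
  S \ del = {clear(a)}
  ∪ add   = {clear(a), clear(f), holding(e)}

== RESULT ==
["clear(a)", "clear(f)", "holding(e)"]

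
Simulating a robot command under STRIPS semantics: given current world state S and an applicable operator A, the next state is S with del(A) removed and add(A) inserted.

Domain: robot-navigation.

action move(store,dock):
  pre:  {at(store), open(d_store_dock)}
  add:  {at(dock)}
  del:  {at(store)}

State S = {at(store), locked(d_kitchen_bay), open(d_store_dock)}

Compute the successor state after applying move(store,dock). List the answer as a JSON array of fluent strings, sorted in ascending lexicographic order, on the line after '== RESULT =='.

Compute (S \ del) ∪ add:
  pre ⊆ S: {at(store), open(d_store_dock)} ⊆ S  — applicable
  S \ del = {locked(d_kitchen_bay), open(d_store_dock)}
  ∪ add   = {at(dock), locked(d_kitchen_bay), open(d_store_dock)}

== RESULT ==
["at(dock)", "locked(d_kitchen_bay)", "open(d_store_dock)"]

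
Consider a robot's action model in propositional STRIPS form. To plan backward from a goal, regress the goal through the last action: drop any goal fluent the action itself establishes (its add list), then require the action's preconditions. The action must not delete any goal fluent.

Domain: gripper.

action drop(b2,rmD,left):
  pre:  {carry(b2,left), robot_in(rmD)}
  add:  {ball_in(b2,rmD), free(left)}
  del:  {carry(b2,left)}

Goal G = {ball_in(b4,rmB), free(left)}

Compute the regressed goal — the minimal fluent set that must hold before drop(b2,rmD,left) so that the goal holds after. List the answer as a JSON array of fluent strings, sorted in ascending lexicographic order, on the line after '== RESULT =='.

Regress:
  G ∩ del = {}  (empty — regression defined)
  G \ add = {ball_in(b4,rmB), free(left)} \ {ball_in(b2,rmD), free(left)} = {ball_in(b4,rmB)}
  ∪ pre   = {ball_in(b4,rmB)} ∪ {carry(b2,left), robot_in(rmD)}
          = {ball_in(b4,rmB), carry(b2,left), robot_in(rmD)}

== RESULT ==
["ball_in(b4,rmB)", "carry(b2,left)", "robot_in(rmD)"]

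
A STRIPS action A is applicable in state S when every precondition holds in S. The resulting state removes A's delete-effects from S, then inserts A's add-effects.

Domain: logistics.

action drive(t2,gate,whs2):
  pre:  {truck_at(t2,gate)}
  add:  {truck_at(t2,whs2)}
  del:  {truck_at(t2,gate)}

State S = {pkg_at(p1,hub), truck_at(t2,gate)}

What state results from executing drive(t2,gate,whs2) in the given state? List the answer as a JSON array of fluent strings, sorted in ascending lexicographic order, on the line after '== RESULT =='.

Progress:
  pre ⊆ S: {truck_at(t2,gate)} ⊆ S  — applicable
  S \ del = {pkg_at(p1,hub)}
  ∪ add   = {pkg_at(p1,hub), truck_at(t2,whs2)}

== RESULT ==
["pkg_at(p1,hub)", "truck_at(t2,whs2)"]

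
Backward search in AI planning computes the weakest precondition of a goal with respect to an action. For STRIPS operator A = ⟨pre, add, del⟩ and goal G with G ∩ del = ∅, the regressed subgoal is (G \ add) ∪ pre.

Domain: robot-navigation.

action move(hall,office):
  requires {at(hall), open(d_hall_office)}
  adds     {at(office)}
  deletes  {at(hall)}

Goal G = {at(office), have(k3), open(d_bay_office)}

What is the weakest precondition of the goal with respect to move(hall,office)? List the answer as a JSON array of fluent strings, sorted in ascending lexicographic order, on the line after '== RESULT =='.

Compute (G \ add) ∪ pre:
  G ∩ del = {}  (empty — regression defined)
  G \ add = {at(office), have(k3), open(d_bay_office)} \ {at(office)} = {have(k3), open(d_bay_office)}
  ∪ pre   = {have(k3), open(d_bay_office)} ∪ {at(hall), open(d_hall_office)}
          = {at(hall), have(k3), open(d_bay_office), open(d_hall_office)}

== RESULT ==
["at(hall)", "have(k3)", "open(d_bay_office)", "open(d_hall_office)"]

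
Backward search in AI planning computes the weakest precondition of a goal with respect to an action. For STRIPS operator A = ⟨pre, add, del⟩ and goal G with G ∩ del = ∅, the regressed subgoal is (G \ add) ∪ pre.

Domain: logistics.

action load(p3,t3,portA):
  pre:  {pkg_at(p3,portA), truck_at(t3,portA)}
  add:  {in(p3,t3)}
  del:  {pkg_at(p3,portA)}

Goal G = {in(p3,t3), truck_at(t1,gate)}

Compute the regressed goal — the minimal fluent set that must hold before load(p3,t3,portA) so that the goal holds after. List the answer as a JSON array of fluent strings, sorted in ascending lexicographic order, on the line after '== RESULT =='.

Regress:
  G ∩ del = {}  (empty — regression defined)
  G \ add = {in(p3,t3), truck_at(t1,gate)} \ {in(p3,t3)} = {truck_at(t1,gate)}
  ∪ pre   = {truck_at(t1,gate)} ∪ {pkg_at(p3,portA), truck_at(t3,portA)}
          = {pkg_at(p3,portA), truck_at(t1,gate), truck_at(t3,portA)}

== RESULT ==
["pkg_at(p3,portA)", "truck_at(t1,gate)", "truck_at(t3,portA)"]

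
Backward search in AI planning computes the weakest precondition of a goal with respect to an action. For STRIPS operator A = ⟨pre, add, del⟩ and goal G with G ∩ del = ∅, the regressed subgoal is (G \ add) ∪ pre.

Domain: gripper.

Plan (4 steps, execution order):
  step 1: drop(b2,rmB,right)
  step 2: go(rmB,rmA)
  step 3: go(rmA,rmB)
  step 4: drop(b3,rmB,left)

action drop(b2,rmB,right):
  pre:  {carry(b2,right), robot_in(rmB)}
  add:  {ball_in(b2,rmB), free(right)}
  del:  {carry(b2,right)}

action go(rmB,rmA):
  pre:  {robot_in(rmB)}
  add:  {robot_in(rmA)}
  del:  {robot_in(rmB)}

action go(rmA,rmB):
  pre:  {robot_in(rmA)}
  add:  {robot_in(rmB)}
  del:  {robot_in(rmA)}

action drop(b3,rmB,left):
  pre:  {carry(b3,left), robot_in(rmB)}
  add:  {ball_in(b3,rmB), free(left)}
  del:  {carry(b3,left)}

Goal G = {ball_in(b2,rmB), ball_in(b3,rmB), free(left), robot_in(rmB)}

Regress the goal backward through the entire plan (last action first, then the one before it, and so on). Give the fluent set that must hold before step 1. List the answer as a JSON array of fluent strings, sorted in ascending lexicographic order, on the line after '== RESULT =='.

Regress step by step:
  through step 4 (drop(b3,rmB,left)): drop {ball_in(b3,rmB), free(left)}, keep {ball_in(b2,rmB), robot_in(rmB)}, require {carry(b3,left), robot_in(rmB)}
    → {ball_in(b2,rmB), carry(b3,left), robot_in(rmB)}
  through step 3 (go(rmA,rmB)): drop {robot_in(rmB)}, keep {ball_in(b2,rmB), carry(b3,left)}, require {robot_in(rmA)}
    → {ball_in(b2,rmB), carry(b3,left), robot_in(rmA)}
  through step 2 (go(rmB,rmA)): drop {robot_in(rmA)}, keep {ball_in(b2,rmB), carry(b3,left)}, require {robot_in(rmB)}
    → {ball_in(b2,rmB), carry(b3,left), robot_in(rmB)}
  through step 1 (drop(b2,rmB,right)): drop {ball_in(b2,rmB)}, keep {carry(b3,left), robot_in(rmB)}, require {carry(b2,right), robot_in(rmB)}
    → {carry(b2,right), carry(b3,left), robot_in(rmB)}

== RESULT ==
["carry(b2,right)", "carry(b3,left)", "robot_in(rmB)"]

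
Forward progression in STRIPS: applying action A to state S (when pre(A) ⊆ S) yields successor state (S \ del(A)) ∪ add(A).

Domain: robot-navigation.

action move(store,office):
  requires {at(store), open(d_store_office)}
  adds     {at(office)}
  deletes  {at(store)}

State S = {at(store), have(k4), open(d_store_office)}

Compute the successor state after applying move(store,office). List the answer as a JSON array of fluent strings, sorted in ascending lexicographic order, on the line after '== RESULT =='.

Compute (S \ del) ∪ add:
  pre ⊆ S: {at(store), open(d_store_office)} ⊆ S  — applicable
  S \ del = {have(k4), open(d_store_office)}
  ∪ add   = {at(office), have(k4), open(d_store_office)}

== RESULT ==
["at(office)", "have(k4)", "open(d_store_office)"]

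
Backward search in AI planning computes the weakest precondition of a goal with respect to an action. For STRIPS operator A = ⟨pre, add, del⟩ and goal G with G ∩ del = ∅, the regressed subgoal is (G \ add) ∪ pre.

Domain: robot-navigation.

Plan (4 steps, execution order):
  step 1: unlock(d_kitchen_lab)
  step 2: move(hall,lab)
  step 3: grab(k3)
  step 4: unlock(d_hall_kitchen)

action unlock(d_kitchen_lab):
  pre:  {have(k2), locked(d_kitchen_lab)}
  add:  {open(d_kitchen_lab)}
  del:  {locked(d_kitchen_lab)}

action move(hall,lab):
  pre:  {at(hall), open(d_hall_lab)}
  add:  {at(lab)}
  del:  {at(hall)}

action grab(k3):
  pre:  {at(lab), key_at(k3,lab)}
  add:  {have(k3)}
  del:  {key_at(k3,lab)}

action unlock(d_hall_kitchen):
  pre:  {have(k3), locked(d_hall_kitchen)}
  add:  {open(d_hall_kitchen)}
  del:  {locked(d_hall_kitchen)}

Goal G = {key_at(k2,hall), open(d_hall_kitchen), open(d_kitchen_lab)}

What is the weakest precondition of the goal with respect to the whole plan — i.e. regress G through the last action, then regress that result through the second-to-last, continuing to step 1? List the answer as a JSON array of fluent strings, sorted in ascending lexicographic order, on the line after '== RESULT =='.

Work backward from the goal:
  through step 4 (unlock(d_hall_kitchen)): drop {open(d_hall_kitchen)}, keep {key_at(k2,hall), open(d_kitchen_lab)}, require {have(k3), locked(d_hall_kitchen)}
    → {have(k3), key_at(k2,hall), locked(d_hall_kitchen), open(d_kitchen_lab)}
  through step 3 (grab(k3)): drop {have(k3)}, keep {key_at(k2,hall), locked(d_hall_kitchen), open(d_kitchen_lab)}, require {at(lab), key_at(k3,lab)}
    → {at(lab), key_at(k2,hall), key_at(k3,lab), locked(d_hall_kitchen), open(d_kitchen_lab)}
  through step 2 (move(hall,lab)): drop {at(lab)}, keep {key_at(k2,hall), key_at(k3,lab), locked(d_hall_kitchen), open(d_kitchen_lab)}, require {at(hall), open(d_hall_lab)}
    → {at(hall), key_at(k2,hall), key_at(k3,lab), locked(d_hall_kitchen), open(d_hall_lab), open(d_kitchen_lab)}
  through step 1 (unlock(d_kitchen_lab)): drop {open(d_kitchen_lab)}, keep {at(hall), key_at(k2,hall), key_at(k3,lab), locked(d_hall_kitchen), open(d_hall_lab)}, require {have(k2), locked(d_kitchen_lab)}
    → {at(hall), have(k2), key_at(k2,hall), key_at(k3,lab), locked(d_hall_kitchen), locked(d_kitchen_lab), open(d_hall_lab)}

== RESULT ==
["at(hall)", "have(k2)", "key_at(k2,hall)", "key_at(k3,lab)", "locked(d_hall_kitchen)", "locked(d_kitchen_lab)", "open(d_hall_lab)"]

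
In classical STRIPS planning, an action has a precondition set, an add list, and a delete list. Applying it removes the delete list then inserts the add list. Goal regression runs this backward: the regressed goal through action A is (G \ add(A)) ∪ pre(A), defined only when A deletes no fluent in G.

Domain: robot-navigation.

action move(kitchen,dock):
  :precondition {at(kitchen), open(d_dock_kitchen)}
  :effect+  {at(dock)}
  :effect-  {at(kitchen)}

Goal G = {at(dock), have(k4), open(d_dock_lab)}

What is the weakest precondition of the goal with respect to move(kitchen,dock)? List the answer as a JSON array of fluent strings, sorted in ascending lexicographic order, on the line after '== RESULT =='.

Compute (G \ add) ∪ pre:
  G ∩ del = {}  (empty — regression defined)
  G \ add = {at(dock), have(k4), open(d_dock_lab)} \ {at(dock)} = {have(k4), open(d_dock_lab)}
  ∪ pre   = {have(k4), open(d_dock_lab)} ∪ {at(kitchen), open(d_dock_kitchen)}
          = {at(kitchen), have(k4), open(d_dock_kitchen), open(d_dock_lab)}

== RESULT ==
["at(kitchen)", "have(k4)", "open(d_dock_kitchen)", "open(d_dock_lab)"]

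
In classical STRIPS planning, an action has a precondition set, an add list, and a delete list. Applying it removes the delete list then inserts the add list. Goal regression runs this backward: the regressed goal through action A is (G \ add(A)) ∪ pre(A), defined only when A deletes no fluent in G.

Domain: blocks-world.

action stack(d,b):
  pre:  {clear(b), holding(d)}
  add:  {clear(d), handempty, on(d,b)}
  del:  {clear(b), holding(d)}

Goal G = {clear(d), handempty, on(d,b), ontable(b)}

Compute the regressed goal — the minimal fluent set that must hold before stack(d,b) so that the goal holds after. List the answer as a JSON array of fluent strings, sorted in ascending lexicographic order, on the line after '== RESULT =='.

Compute (G \ add) ∪ pre:
  G ∩ del = {}  (empty — regression defined)
  G \ add = {clear(d), handempty, on(d,b), ontable(b)} \ {clear(d), handempty, on(d,b)} = {ontable(b)}
  ∪ pre   = {ontable(b)} ∪ {clear(b), holding(d)}
          = {clear(b), holding(d), ontable(b)}

== RESULT ==
["clear(b)", "holding(d)", "ontable(b)"]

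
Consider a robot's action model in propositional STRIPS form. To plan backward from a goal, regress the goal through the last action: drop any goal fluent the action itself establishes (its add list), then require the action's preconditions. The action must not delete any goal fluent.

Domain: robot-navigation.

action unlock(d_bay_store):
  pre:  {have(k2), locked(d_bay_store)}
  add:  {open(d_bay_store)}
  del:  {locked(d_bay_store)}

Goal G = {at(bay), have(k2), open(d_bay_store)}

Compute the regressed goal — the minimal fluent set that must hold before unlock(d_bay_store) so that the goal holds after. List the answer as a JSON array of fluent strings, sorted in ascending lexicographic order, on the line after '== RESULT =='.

Compute (G \ add) ∪ pre:
  G ∩ del = {}  (empty — regression defined)
  G \ add = {at(bay), have(k2), open(d_bay_store)} \ {open(d_bay_store)} = {at(bay), have(k2)}
  ∪ pre   = {at(bay), have(k2)} ∪ {have(k2), locked(d_bay_store)}
          = {at(bay), have(k2), locked(d_bay_store)}

== RESULT ==
["at(bay)", "have(k2)", "locked(d_bay_store)"]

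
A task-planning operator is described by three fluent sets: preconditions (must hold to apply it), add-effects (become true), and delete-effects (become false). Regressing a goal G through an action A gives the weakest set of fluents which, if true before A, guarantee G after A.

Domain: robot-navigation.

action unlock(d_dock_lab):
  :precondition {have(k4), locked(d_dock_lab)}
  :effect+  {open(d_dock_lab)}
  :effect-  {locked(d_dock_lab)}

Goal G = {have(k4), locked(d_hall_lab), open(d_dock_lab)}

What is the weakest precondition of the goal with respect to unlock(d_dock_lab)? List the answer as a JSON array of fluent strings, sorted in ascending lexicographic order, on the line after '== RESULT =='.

Compute (G \ add) ∪ pre:
  G ∩ del = {}  (empty — regression defined)
  G \ add = {have(k4), locked(d_hall_lab), open(d_dock_lab)} \ {open(d_dock_lab)} = {have(k4), locked(d_hall_lab)}
  ∪ pre   = {have(k4), locked(d_hall_lab)} ∪ {have(k4), locked(d_dock_lab)}
          = {have(k4), locked(d_dock_lab), locked(d_hall_lab)}

== RESULT ==
["have(k4)", "locked(d_dock_lab)", "locked(d_hall_lab)"]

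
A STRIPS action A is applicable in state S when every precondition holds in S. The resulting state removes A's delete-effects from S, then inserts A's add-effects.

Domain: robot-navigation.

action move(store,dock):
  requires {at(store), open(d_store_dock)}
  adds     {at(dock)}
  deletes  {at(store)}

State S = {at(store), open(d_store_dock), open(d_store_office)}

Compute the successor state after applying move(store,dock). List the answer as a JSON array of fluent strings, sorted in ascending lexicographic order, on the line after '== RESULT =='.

Progress:
  pre ⊆ S: {at(store), open(d_store_dock)} ⊆ S  — applicable
  S \ del = {open(d_store_dock), open(d_store_office)}
  ∪ add   = {at(dock), open(d_store_dock), open(d_store_office)}

== RESULT ==
["at(dock)", "open(d_store_dock)", "open(d_store_office)"]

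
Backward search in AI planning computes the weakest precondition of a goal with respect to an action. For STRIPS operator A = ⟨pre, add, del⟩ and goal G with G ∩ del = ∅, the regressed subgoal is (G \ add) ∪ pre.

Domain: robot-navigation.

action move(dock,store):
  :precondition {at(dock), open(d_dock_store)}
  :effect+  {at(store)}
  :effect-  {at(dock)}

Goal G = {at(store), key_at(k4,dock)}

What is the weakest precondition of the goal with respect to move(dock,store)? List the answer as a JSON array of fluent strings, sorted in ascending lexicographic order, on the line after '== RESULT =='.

Regress:
  G ∩ del = {}  (empty — regression defined)
  G \ add = {at(store), key_at(k4,dock)} \ {at(store)} = {key_at(k4,dock)}
  ∪ pre   = {key_at(k4,dock)} ∪ {at(dock), open(d_dock_store)}
          = {at(dock), key_at(k4,dock), open(d_dock_store)}

== RESULT ==
["at(dock)", "key_at(k4,dock)", "open(d_dock_store)"]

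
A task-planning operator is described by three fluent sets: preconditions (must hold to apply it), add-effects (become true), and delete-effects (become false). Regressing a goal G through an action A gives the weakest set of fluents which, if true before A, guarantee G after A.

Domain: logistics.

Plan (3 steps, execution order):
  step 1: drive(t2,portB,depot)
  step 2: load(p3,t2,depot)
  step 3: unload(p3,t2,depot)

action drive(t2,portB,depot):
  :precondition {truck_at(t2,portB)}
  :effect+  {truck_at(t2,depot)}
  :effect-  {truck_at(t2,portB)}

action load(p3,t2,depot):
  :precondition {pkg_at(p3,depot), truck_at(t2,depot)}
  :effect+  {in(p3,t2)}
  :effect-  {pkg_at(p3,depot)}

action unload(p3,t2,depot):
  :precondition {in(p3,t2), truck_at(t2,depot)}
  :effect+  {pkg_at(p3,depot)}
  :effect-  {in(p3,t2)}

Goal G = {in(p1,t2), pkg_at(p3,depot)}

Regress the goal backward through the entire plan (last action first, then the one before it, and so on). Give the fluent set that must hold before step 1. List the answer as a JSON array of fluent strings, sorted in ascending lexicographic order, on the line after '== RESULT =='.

Regress step by step:
  through step 3 (unload(p3,t2,depot)): drop {pkg_at(p3,depot)}, keep {in(p1,t2)}, require {in(p3,t2), truck_at(t2,depot)}
    → {in(p1,t2), in(p3,t2), truck_at(t2,depot)}
  through step 2 (load(p3,t2,depot)): drop {in(p3,t2)}, keep {in(p1,t2), truck_at(t2,depot)}, require {pkg_at(p3,depot), truck_at(t2,depot)}
    → {in(p1,t2), pkg_at(p3,depot), truck_at(t2,depot)}
  through step 1 (drive(t2,portB,depot)): drop {truck_at(t2,depot)}, keep {in(p1,t2), pkg_at(p3,depot)}, require {truck_at(t2,portB)}
    → {in(p1,t2), pkg_at(p3,depot), truck_at(t2,portB)}

== RESULT ==
["in(p1,t2)", "pkg_at(p3,depot)", "truck_at(t2,portB)"]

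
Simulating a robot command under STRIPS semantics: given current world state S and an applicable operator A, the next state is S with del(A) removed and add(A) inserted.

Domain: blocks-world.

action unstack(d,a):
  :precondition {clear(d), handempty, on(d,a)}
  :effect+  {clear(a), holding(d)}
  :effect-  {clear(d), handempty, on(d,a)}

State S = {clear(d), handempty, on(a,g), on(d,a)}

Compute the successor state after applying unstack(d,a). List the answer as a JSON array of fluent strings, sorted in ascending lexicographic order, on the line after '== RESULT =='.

Progress:
  pre ⊆ S: {clear(d), handempty, on(d,a)} ⊆ S  — applicable
  S \ del = {on(a,g)}
  ∪ add   = {clear(a), holding(d), on(a,g)}

== RESULT ==
["clear(a)", "holding(d)", "on(a,g)"]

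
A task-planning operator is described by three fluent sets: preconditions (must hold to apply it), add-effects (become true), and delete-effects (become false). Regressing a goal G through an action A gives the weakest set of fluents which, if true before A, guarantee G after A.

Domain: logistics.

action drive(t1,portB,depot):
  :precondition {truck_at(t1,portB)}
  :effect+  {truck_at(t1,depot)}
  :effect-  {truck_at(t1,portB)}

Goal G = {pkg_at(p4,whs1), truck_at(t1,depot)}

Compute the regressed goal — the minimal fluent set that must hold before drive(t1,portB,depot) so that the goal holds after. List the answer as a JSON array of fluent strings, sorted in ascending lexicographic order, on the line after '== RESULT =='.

Regress:
  G ∩ del = {}  (empty — regression defined)
  G \ add = {pkg_at(p4,whs1), truck_at(t1,depot)} \ {truck_at(t1,depot)} = {pkg_at(p4,whs1)}
  ∪ pre   = {pkg_at(p4,whs1)} ∪ {truck_at(t1,portB)}
          = {pkg_at(p4,whs1), truck_at(t1,portB)}

== RESULT ==
["pkg_at(p4,whs1)", "truck_at(t1,portB)"]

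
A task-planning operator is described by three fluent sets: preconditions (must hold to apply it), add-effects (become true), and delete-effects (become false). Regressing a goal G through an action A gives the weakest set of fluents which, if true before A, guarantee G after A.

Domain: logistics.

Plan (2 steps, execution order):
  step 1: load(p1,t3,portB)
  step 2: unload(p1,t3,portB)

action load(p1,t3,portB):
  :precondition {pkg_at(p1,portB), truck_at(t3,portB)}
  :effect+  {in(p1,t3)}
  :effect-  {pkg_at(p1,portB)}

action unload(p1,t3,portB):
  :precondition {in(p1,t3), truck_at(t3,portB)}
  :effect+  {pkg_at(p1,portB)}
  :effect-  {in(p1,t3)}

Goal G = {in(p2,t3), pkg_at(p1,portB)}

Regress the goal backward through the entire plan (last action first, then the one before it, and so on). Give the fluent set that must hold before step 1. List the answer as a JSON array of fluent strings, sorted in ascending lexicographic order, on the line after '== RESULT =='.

Work backward from the goal:
  through step 2 (unload(p1,t3,portB)): drop {pkg_at(p1,portB)}, keep {in(p2,t3)}, require {in(p1,t3), truck_at(t3,portB)}
    → {in(p1,t3), in(p2,t3), truck_at(t3,portB)}
  through step 1 (load(p1,t3,portB)): drop {in(p1,t3)}, keep {in(p2,t3), truck_at(t3,portB)}, require {pkg_at(p1,portB), truck_at(t3,portB)}
    → {in(p2,t3), pkg_at(p1,portB), truck_at(t3,portB)}

== RESULT ==
["in(p2,t3)", "pkg_at(p1,portB)", "truck_at(t3,portB)"]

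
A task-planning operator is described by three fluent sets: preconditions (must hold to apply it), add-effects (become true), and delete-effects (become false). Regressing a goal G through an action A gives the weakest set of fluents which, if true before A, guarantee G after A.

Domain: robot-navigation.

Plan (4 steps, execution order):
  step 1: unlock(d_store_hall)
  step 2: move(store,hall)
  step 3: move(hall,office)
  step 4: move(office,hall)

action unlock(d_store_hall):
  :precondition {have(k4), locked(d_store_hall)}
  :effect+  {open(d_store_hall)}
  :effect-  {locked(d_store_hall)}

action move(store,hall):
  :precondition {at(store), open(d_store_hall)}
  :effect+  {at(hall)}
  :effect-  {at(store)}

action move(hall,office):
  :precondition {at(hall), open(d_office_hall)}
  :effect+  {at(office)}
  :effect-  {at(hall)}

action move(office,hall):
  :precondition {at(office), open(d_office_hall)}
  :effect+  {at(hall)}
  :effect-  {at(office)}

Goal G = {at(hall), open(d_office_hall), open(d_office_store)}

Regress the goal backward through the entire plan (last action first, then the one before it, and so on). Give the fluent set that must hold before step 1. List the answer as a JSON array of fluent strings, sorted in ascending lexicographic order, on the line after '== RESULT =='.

Work backward from the goal:
  through step 4 (move(office,hall)): drop {at(hall)}, keep {open(d_office_hall), open(d_office_store)}, require {at(office), open(d_office_hall)}
    → {at(office), open(d_office_hall), open(d_office_store)}
  through step 3 (move(hall,office)): drop {at(office)}, keep {open(d_office_hall), open(d_office_store)}, require {at(hall), open(d_office_hall)}
    → {at(hall), open(d_office_hall), open(d_office_store)}
  through step 2 (move(store,hall)): drop {at(hall)}, keep {open(d_office_hall), open(d_office_store)}, require {at(store), open(d_store_hall)}
    → {at(store), open(d_office_hall), open(d_office_store), open(d_store_hall)}
  through step 1 (unlock(d_store_hall)): drop {open(d_store_hall)}, keep {at(store), open(d_office_hall), open(d_office_store)}, require {have(k4), locked(d_store_hall)}
    → {at(store), have(k4), locked(d_store_hall), open(d_office_hall), open(d_office_store)}

== RESULT ==
["at(store)", "have(k4)", "locked(d_store_hall)", "open(d_office_hall)", "open(d_office_store)"]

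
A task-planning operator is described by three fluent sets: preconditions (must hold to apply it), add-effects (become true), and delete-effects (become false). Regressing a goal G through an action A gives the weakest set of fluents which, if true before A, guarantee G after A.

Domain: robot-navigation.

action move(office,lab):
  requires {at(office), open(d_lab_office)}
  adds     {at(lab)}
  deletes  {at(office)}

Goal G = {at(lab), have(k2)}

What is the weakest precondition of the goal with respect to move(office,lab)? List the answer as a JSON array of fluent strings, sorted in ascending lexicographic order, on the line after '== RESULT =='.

Compute (G \ add) ∪ pre:
  G ∩ del = {}  (empty — regression defined)
  G \ add = {at(lab), have(k2)} \ {at(lab)} = {have(k2)}
  ∪ pre   = {have(k2)} ∪ {at(office), open(d_lab_office)}
          = {at(office), have(k2), open(d_lab_office)}

== RESULT ==
["at(office)", "have(k2)", "open(d_lab_office)"]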